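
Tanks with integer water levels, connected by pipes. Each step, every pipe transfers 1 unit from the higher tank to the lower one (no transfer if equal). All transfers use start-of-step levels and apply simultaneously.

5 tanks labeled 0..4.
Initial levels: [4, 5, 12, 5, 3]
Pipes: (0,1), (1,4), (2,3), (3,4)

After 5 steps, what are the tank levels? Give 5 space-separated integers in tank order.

Step 1: flows [1->0,1->4,2->3,3->4] -> levels [5 3 11 5 5]
Step 2: flows [0->1,4->1,2->3,3=4] -> levels [4 5 10 6 4]
Step 3: flows [1->0,1->4,2->3,3->4] -> levels [5 3 9 6 6]
Step 4: flows [0->1,4->1,2->3,3=4] -> levels [4 5 8 7 5]
Step 5: flows [1->0,1=4,2->3,3->4] -> levels [5 4 7 7 6]

Answer: 5 4 7 7 6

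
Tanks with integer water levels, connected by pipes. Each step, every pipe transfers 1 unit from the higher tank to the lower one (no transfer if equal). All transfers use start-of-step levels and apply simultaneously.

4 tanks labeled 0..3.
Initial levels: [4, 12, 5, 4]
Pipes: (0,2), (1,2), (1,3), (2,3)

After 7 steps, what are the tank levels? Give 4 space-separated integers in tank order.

Step 1: flows [2->0,1->2,1->3,2->3] -> levels [5 10 4 6]
Step 2: flows [0->2,1->2,1->3,3->2] -> levels [4 8 7 6]
Step 3: flows [2->0,1->2,1->3,2->3] -> levels [5 6 6 8]
Step 4: flows [2->0,1=2,3->1,3->2] -> levels [6 7 6 6]
Step 5: flows [0=2,1->2,1->3,2=3] -> levels [6 5 7 7]
Step 6: flows [2->0,2->1,3->1,2=3] -> levels [7 7 5 6]
Step 7: flows [0->2,1->2,1->3,3->2] -> levels [6 5 8 6]

Answer: 6 5 8 6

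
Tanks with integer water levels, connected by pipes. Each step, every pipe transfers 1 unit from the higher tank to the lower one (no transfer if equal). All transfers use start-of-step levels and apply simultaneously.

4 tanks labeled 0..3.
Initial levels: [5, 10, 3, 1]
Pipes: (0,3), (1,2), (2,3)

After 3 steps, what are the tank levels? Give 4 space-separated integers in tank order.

Step 1: flows [0->3,1->2,2->3] -> levels [4 9 3 3]
Step 2: flows [0->3,1->2,2=3] -> levels [3 8 4 4]
Step 3: flows [3->0,1->2,2=3] -> levels [4 7 5 3]

Answer: 4 7 5 3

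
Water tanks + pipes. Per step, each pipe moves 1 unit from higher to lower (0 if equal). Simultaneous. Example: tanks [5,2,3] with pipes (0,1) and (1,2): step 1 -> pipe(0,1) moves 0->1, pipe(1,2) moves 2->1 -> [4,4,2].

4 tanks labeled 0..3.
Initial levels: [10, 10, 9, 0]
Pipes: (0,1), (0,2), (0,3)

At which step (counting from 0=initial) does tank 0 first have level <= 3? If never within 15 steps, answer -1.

Step 1: flows [0=1,0->2,0->3] -> levels [8 10 10 1]
Step 2: flows [1->0,2->0,0->3] -> levels [9 9 9 2]
Step 3: flows [0=1,0=2,0->3] -> levels [8 9 9 3]
Step 4: flows [1->0,2->0,0->3] -> levels [9 8 8 4]
Step 5: flows [0->1,0->2,0->3] -> levels [6 9 9 5]
Step 6: flows [1->0,2->0,0->3] -> levels [7 8 8 6]
Step 7: flows [1->0,2->0,0->3] -> levels [8 7 7 7]
Step 8: flows [0->1,0->2,0->3] -> levels [5 8 8 8]
Step 9: flows [1->0,2->0,3->0] -> levels [8 7 7 7]
  -> period-2 cycle (repeats step 7); tank 0 never drops to <=3
Tank 0 never reaches <=3 within 15 steps

Answer: -1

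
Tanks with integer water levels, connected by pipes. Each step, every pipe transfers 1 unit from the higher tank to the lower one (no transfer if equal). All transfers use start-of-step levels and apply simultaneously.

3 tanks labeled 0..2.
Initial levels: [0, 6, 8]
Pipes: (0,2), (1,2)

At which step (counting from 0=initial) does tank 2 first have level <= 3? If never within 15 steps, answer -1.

Answer: -1

Derivation:
Step 1: flows [2->0,2->1] -> levels [1 7 6]
Step 2: flows [2->0,1->2] -> levels [2 6 6]
Step 3: flows [2->0,1=2] -> levels [3 6 5]
Step 4: flows [2->0,1->2] -> levels [4 5 5]
Step 5: flows [2->0,1=2] -> levels [5 5 4]
Step 6: flows [0->2,1->2] -> levels [4 4 6]
Step 7: flows [2->0,2->1] -> levels [5 5 4]
  -> period-2 cycle (repeats step 5); tank 2 never drops to <=3
Tank 2 never reaches <=3 within 15 steps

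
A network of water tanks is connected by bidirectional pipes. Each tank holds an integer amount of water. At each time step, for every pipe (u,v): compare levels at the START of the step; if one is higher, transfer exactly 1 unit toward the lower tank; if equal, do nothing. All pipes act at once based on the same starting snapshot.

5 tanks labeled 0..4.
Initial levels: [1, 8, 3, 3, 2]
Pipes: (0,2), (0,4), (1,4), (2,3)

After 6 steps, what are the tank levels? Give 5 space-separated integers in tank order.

Answer: 3 3 4 2 5

Derivation:
Step 1: flows [2->0,4->0,1->4,2=3] -> levels [3 7 2 3 2]
Step 2: flows [0->2,0->4,1->4,3->2] -> levels [1 6 4 2 4]
Step 3: flows [2->0,4->0,1->4,2->3] -> levels [3 5 2 3 4]
Step 4: flows [0->2,4->0,1->4,3->2] -> levels [3 4 4 2 4]
Step 5: flows [2->0,4->0,1=4,2->3] -> levels [5 4 2 3 3]
Step 6: flows [0->2,0->4,1->4,3->2] -> levels [3 3 4 2 5]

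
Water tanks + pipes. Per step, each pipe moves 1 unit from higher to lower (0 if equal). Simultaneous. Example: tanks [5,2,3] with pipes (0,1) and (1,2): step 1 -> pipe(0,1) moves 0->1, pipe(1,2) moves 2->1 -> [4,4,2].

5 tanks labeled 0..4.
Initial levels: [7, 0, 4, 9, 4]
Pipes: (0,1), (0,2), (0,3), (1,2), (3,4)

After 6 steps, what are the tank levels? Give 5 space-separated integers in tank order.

Answer: 6 4 4 4 6

Derivation:
Step 1: flows [0->1,0->2,3->0,2->1,3->4] -> levels [6 2 4 7 5]
Step 2: flows [0->1,0->2,3->0,2->1,3->4] -> levels [5 4 4 5 6]
Step 3: flows [0->1,0->2,0=3,1=2,4->3] -> levels [3 5 5 6 5]
Step 4: flows [1->0,2->0,3->0,1=2,3->4] -> levels [6 4 4 4 6]
Step 5: flows [0->1,0->2,0->3,1=2,4->3] -> levels [3 5 5 6 5]
  -> period-2 cycle: step 5 state = step 3 state
  -> state at step 6: (6-3) mod 2 = 1, same as step 4 -> [6 4 4 4 6]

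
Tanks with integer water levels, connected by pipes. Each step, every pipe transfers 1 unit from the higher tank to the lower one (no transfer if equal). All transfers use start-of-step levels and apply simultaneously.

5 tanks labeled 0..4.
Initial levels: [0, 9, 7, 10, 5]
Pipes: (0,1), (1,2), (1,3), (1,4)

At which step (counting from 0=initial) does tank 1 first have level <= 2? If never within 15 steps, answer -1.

Answer: -1

Derivation:
Step 1: flows [1->0,1->2,3->1,1->4] -> levels [1 7 8 9 6]
Step 2: flows [1->0,2->1,3->1,1->4] -> levels [2 7 7 8 7]
Step 3: flows [1->0,1=2,3->1,1=4] -> levels [3 7 7 7 7]
Step 4: flows [1->0,1=2,1=3,1=4] -> levels [4 6 7 7 7]
Step 5: flows [1->0,2->1,3->1,4->1] -> levels [5 8 6 6 6]
Step 6: flows [1->0,1->2,1->3,1->4] -> levels [6 4 7 7 7]
Step 7: flows [0->1,2->1,3->1,4->1] -> levels [5 8 6 6 6]
  -> period-2 cycle (repeats step 5); tank 1 never drops to <=2
Tank 1 never reaches <=2 within 15 steps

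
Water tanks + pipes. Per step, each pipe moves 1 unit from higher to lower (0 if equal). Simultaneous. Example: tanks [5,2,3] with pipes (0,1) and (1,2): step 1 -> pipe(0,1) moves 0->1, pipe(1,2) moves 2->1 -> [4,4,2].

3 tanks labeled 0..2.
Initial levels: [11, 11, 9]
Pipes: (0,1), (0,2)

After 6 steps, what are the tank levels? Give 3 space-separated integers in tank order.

Answer: 11 10 10

Derivation:
Step 1: flows [0=1,0->2] -> levels [10 11 10]
Step 2: flows [1->0,0=2] -> levels [11 10 10]
Step 3: flows [0->1,0->2] -> levels [9 11 11]
Step 4: flows [1->0,2->0] -> levels [11 10 10]
  -> period-2 cycle: step 4 state = step 2 state
  -> state at step 6: (6-2) mod 2 = 0, same as step 2 -> [11 10 10]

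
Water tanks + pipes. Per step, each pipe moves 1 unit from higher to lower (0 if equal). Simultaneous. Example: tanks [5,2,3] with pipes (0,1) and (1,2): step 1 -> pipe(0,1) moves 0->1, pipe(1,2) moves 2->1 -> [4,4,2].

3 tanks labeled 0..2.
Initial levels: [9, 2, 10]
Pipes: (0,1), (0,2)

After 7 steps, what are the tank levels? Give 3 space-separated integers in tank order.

Answer: 7 7 7

Derivation:
Step 1: flows [0->1,2->0] -> levels [9 3 9]
Step 2: flows [0->1,0=2] -> levels [8 4 9]
Step 3: flows [0->1,2->0] -> levels [8 5 8]
Step 4: flows [0->1,0=2] -> levels [7 6 8]
Step 5: flows [0->1,2->0] -> levels [7 7 7]
Step 6: flows [0=1,0=2] -> levels [7 7 7]
  -> stable; steps 7..7 unchanged -> [7 7 7]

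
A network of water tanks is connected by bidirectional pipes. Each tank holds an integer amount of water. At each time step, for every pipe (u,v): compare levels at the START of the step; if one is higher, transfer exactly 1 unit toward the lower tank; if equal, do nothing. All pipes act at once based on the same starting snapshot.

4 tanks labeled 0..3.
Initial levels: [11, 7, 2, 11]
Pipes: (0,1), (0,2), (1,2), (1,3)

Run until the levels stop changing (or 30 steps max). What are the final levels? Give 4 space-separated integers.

Step 1: flows [0->1,0->2,1->2,3->1] -> levels [9 8 4 10]
Step 2: flows [0->1,0->2,1->2,3->1] -> levels [7 9 6 9]
Step 3: flows [1->0,0->2,1->2,1=3] -> levels [7 7 8 9]
Step 4: flows [0=1,2->0,2->1,3->1] -> levels [8 9 6 8]
Step 5: flows [1->0,0->2,1->2,1->3] -> levels [8 6 8 9]
Step 6: flows [0->1,0=2,2->1,3->1] -> levels [7 9 7 8]
Step 7: flows [1->0,0=2,1->2,1->3] -> levels [8 6 8 9]
  -> period-2 cycle: step 7 state = step 5 state; never stabilizes
  -> state at step 30: (30-5) mod 2 = 1, same as step 6 -> [7 9 7 8]

Answer: 7 9 7 8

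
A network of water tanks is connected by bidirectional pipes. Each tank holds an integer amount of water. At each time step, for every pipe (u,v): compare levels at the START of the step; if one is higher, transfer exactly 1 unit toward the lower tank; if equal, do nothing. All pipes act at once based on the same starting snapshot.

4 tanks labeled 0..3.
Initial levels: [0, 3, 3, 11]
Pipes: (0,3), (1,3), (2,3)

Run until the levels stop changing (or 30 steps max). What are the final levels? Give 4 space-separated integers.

Step 1: flows [3->0,3->1,3->2] -> levels [1 4 4 8]
Step 2: flows [3->0,3->1,3->2] -> levels [2 5 5 5]
Step 3: flows [3->0,1=3,2=3] -> levels [3 5 5 4]
Step 4: flows [3->0,1->3,2->3] -> levels [4 4 4 5]
Step 5: flows [3->0,3->1,3->2] -> levels [5 5 5 2]
Step 6: flows [0->3,1->3,2->3] -> levels [4 4 4 5]
  -> period-2 cycle: step 6 state = step 4 state; never stabilizes
  -> state at step 30: (30-4) mod 2 = 0, same as step 4 -> [4 4 4 5]

Answer: 4 4 4 5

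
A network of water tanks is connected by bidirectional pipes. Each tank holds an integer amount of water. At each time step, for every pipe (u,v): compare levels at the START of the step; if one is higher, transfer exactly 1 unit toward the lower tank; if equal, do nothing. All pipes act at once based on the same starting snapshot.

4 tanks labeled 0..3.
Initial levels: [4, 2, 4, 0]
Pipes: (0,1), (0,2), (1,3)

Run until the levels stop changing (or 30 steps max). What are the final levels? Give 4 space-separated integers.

Step 1: flows [0->1,0=2,1->3] -> levels [3 2 4 1]
Step 2: flows [0->1,2->0,1->3] -> levels [3 2 3 2]
Step 3: flows [0->1,0=2,1=3] -> levels [2 3 3 2]
Step 4: flows [1->0,2->0,1->3] -> levels [4 1 2 3]
Step 5: flows [0->1,0->2,3->1] -> levels [2 3 3 2]
  -> period-2 cycle: step 5 state = step 3 state; never stabilizes
  -> state at step 30: (30-3) mod 2 = 1, same as step 4 -> [4 1 2 3]

Answer: 4 1 2 3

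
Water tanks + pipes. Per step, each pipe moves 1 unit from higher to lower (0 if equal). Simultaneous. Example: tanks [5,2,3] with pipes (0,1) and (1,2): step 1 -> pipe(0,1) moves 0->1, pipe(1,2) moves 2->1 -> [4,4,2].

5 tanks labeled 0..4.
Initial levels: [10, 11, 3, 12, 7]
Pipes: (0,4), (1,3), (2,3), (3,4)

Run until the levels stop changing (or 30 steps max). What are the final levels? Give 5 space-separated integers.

Step 1: flows [0->4,3->1,3->2,3->4] -> levels [9 12 4 9 9]
Step 2: flows [0=4,1->3,3->2,3=4] -> levels [9 11 5 9 9]
Step 3: flows [0=4,1->3,3->2,3=4] -> levels [9 10 6 9 9]
Step 4: flows [0=4,1->3,3->2,3=4] -> levels [9 9 7 9 9]
Step 5: flows [0=4,1=3,3->2,3=4] -> levels [9 9 8 8 9]
Step 6: flows [0=4,1->3,2=3,4->3] -> levels [9 8 8 10 8]
Step 7: flows [0->4,3->1,3->2,3->4] -> levels [8 9 9 7 10]
Step 8: flows [4->0,1->3,2->3,4->3] -> levels [9 8 8 10 8]
  -> period-2 cycle: step 8 state = step 6 state; never stabilizes
  -> state at step 30: (30-6) mod 2 = 0, same as step 6 -> [9 8 8 10 8]

Answer: 9 8 8 10 8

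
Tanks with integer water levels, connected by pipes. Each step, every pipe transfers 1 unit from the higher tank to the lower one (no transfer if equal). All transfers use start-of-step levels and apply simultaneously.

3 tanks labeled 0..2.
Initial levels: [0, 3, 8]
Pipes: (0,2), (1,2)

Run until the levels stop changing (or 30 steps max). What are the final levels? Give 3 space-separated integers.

Step 1: flows [2->0,2->1] -> levels [1 4 6]
Step 2: flows [2->0,2->1] -> levels [2 5 4]
Step 3: flows [2->0,1->2] -> levels [3 4 4]
Step 4: flows [2->0,1=2] -> levels [4 4 3]
Step 5: flows [0->2,1->2] -> levels [3 3 5]
Step 6: flows [2->0,2->1] -> levels [4 4 3]
  -> period-2 cycle: step 6 state = step 4 state; never stabilizes
  -> state at step 30: (30-4) mod 2 = 0, same as step 4 -> [4 4 3]

Answer: 4 4 3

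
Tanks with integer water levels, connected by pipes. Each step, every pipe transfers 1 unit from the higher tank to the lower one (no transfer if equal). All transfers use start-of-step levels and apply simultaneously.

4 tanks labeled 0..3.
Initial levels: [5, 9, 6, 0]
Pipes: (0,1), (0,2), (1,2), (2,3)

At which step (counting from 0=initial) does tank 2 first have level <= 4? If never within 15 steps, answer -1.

Step 1: flows [1->0,2->0,1->2,2->3] -> levels [7 7 5 1]
Step 2: flows [0=1,0->2,1->2,2->3] -> levels [6 6 6 2]
Step 3: flows [0=1,0=2,1=2,2->3] -> levels [6 6 5 3]
Step 4: flows [0=1,0->2,1->2,2->3] -> levels [5 5 6 4]
Step 5: flows [0=1,2->0,2->1,2->3] -> levels [6 6 3 5]
Tank 2 first reaches <=4 at step 5

Answer: 5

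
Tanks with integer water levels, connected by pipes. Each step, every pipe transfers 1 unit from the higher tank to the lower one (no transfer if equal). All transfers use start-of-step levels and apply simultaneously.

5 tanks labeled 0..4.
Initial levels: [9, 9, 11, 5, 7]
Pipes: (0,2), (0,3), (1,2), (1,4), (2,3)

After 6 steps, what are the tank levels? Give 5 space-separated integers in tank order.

Step 1: flows [2->0,0->3,2->1,1->4,2->3] -> levels [9 9 8 7 8]
Step 2: flows [0->2,0->3,1->2,1->4,2->3] -> levels [7 7 9 9 9]
Step 3: flows [2->0,3->0,2->1,4->1,2=3] -> levels [9 9 7 8 8]
Step 4: flows [0->2,0->3,1->2,1->4,3->2] -> levels [7 7 10 8 9]
Step 5: flows [2->0,3->0,2->1,4->1,2->3] -> levels [9 9 7 8 8]
  -> period-2 cycle: step 5 state = step 3 state
  -> state at step 6: (6-3) mod 2 = 1, same as step 4 -> [7 7 10 8 9]

Answer: 7 7 10 8 9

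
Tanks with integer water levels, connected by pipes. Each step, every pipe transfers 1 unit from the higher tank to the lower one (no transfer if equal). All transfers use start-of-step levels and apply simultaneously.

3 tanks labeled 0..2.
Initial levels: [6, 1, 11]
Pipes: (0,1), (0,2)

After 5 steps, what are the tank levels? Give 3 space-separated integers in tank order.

Step 1: flows [0->1,2->0] -> levels [6 2 10]
Step 2: flows [0->1,2->0] -> levels [6 3 9]
Step 3: flows [0->1,2->0] -> levels [6 4 8]
Step 4: flows [0->1,2->0] -> levels [6 5 7]
Step 5: flows [0->1,2->0] -> levels [6 6 6]

Answer: 6 6 6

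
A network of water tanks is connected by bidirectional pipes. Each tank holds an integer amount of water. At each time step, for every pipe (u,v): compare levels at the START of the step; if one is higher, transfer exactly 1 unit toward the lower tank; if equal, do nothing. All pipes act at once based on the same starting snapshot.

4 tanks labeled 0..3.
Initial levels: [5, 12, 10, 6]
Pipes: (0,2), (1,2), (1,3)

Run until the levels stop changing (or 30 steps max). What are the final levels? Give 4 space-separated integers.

Step 1: flows [2->0,1->2,1->3] -> levels [6 10 10 7]
Step 2: flows [2->0,1=2,1->3] -> levels [7 9 9 8]
Step 3: flows [2->0,1=2,1->3] -> levels [8 8 8 9]
Step 4: flows [0=2,1=2,3->1] -> levels [8 9 8 8]
Step 5: flows [0=2,1->2,1->3] -> levels [8 7 9 9]
Step 6: flows [2->0,2->1,3->1] -> levels [9 9 7 8]
Step 7: flows [0->2,1->2,1->3] -> levels [8 7 9 9]
  -> period-2 cycle: step 7 state = step 5 state; never stabilizes
  -> state at step 30: (30-5) mod 2 = 1, same as step 6 -> [9 9 7 8]

Answer: 9 9 7 8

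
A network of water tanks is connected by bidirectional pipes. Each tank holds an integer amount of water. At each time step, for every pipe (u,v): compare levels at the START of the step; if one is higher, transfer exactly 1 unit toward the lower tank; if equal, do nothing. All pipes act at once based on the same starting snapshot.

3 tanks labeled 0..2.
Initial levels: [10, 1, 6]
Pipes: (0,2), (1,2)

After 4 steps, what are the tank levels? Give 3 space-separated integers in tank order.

Step 1: flows [0->2,2->1] -> levels [9 2 6]
Step 2: flows [0->2,2->1] -> levels [8 3 6]
Step 3: flows [0->2,2->1] -> levels [7 4 6]
Step 4: flows [0->2,2->1] -> levels [6 5 6]

Answer: 6 5 6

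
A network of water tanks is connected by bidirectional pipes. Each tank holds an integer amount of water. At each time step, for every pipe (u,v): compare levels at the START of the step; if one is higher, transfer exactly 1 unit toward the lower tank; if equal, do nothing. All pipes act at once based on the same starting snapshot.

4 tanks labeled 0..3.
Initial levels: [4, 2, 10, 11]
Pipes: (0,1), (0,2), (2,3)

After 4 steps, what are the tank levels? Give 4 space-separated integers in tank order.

Answer: 5 5 8 9

Derivation:
Step 1: flows [0->1,2->0,3->2] -> levels [4 3 10 10]
Step 2: flows [0->1,2->0,2=3] -> levels [4 4 9 10]
Step 3: flows [0=1,2->0,3->2] -> levels [5 4 9 9]
Step 4: flows [0->1,2->0,2=3] -> levels [5 5 8 9]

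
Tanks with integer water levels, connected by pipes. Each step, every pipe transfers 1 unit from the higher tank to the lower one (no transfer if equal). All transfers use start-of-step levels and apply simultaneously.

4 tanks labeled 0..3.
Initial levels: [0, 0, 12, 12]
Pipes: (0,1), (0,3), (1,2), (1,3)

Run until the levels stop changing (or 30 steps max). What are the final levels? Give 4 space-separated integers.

Step 1: flows [0=1,3->0,2->1,3->1] -> levels [1 2 11 10]
Step 2: flows [1->0,3->0,2->1,3->1] -> levels [3 3 10 8]
Step 3: flows [0=1,3->0,2->1,3->1] -> levels [4 5 9 6]
Step 4: flows [1->0,3->0,2->1,3->1] -> levels [6 6 8 4]
Step 5: flows [0=1,0->3,2->1,1->3] -> levels [5 6 7 6]
Step 6: flows [1->0,3->0,2->1,1=3] -> levels [7 6 6 5]
Step 7: flows [0->1,0->3,1=2,1->3] -> levels [5 6 6 7]
Step 8: flows [1->0,3->0,1=2,3->1] -> levels [7 6 6 5]
  -> period-2 cycle: step 8 state = step 6 state; never stabilizes
  -> state at step 30: (30-6) mod 2 = 0, same as step 6 -> [7 6 6 5]

Answer: 7 6 6 5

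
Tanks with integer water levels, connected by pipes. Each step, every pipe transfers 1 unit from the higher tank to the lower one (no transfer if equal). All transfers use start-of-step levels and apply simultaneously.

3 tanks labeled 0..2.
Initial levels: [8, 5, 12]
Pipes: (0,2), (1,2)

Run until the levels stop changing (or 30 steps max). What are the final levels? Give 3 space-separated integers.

Answer: 8 8 9

Derivation:
Step 1: flows [2->0,2->1] -> levels [9 6 10]
Step 2: flows [2->0,2->1] -> levels [10 7 8]
Step 3: flows [0->2,2->1] -> levels [9 8 8]
Step 4: flows [0->2,1=2] -> levels [8 8 9]
Step 5: flows [2->0,2->1] -> levels [9 9 7]
Step 6: flows [0->2,1->2] -> levels [8 8 9]
  -> period-2 cycle: step 6 state = step 4 state; never stabilizes
  -> state at step 30: (30-4) mod 2 = 0, same as step 4 -> [8 8 9]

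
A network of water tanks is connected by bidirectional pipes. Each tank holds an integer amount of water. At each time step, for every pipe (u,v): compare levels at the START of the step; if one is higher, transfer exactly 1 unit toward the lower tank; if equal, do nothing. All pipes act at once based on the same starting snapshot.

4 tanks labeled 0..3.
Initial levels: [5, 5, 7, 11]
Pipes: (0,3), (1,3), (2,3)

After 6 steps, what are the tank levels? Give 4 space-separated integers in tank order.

Answer: 7 7 8 6

Derivation:
Step 1: flows [3->0,3->1,3->2] -> levels [6 6 8 8]
Step 2: flows [3->0,3->1,2=3] -> levels [7 7 8 6]
Step 3: flows [0->3,1->3,2->3] -> levels [6 6 7 9]
Step 4: flows [3->0,3->1,3->2] -> levels [7 7 8 6]
  -> period-2 cycle: step 4 state = step 2 state
  -> state at step 6: (6-2) mod 2 = 0, same as step 2 -> [7 7 8 6]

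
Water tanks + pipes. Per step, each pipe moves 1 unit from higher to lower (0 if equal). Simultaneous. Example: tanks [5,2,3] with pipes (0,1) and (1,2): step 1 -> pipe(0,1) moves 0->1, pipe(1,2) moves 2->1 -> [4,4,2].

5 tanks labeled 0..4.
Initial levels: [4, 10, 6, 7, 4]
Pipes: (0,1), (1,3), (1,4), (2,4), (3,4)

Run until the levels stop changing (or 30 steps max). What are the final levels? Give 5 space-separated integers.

Step 1: flows [1->0,1->3,1->4,2->4,3->4] -> levels [5 7 5 7 7]
Step 2: flows [1->0,1=3,1=4,4->2,3=4] -> levels [6 6 6 7 6]
Step 3: flows [0=1,3->1,1=4,2=4,3->4] -> levels [6 7 6 5 7]
Step 4: flows [1->0,1->3,1=4,4->2,4->3] -> levels [7 5 7 7 5]
Step 5: flows [0->1,3->1,1=4,2->4,3->4] -> levels [6 7 6 5 7]
  -> period-2 cycle: step 5 state = step 3 state; never stabilizes
  -> state at step 30: (30-3) mod 2 = 1, same as step 4 -> [7 5 7 7 5]

Answer: 7 5 7 7 5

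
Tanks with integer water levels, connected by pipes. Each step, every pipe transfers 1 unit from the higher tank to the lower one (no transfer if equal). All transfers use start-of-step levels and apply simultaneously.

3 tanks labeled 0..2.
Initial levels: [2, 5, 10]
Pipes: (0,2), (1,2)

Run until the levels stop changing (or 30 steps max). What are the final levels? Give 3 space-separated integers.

Step 1: flows [2->0,2->1] -> levels [3 6 8]
Step 2: flows [2->0,2->1] -> levels [4 7 6]
Step 3: flows [2->0,1->2] -> levels [5 6 6]
Step 4: flows [2->0,1=2] -> levels [6 6 5]
Step 5: flows [0->2,1->2] -> levels [5 5 7]
Step 6: flows [2->0,2->1] -> levels [6 6 5]
  -> period-2 cycle: step 6 state = step 4 state; never stabilizes
  -> state at step 30: (30-4) mod 2 = 0, same as step 4 -> [6 6 5]

Answer: 6 6 5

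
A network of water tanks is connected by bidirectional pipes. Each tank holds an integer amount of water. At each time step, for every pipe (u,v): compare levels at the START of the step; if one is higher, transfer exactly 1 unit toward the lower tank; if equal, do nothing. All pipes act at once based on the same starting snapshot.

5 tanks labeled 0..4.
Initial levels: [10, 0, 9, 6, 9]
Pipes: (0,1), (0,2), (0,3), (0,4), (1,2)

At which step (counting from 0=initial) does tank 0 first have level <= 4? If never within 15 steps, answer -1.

Answer: -1

Derivation:
Step 1: flows [0->1,0->2,0->3,0->4,2->1] -> levels [6 2 9 7 10]
Step 2: flows [0->1,2->0,3->0,4->0,2->1] -> levels [8 4 7 6 9]
Step 3: flows [0->1,0->2,0->3,4->0,2->1] -> levels [6 6 7 7 8]
Step 4: flows [0=1,2->0,3->0,4->0,2->1] -> levels [9 7 5 6 7]
Step 5: flows [0->1,0->2,0->3,0->4,1->2] -> levels [5 7 7 7 8]
Step 6: flows [1->0,2->0,3->0,4->0,1=2] -> levels [9 6 6 6 7]
Step 7: flows [0->1,0->2,0->3,0->4,1=2] -> levels [5 7 7 7 8]
  -> period-2 cycle (repeats step 5); tank 0 never drops to <=4
Tank 0 never reaches <=4 within 15 steps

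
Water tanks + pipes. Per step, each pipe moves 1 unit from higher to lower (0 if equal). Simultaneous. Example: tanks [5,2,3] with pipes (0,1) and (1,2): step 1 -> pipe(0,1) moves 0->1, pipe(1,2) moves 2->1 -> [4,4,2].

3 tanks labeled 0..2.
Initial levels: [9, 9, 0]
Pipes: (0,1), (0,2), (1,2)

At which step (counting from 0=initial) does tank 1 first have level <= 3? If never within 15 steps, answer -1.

Answer: -1

Derivation:
Step 1: flows [0=1,0->2,1->2] -> levels [8 8 2]
Step 2: flows [0=1,0->2,1->2] -> levels [7 7 4]
Step 3: flows [0=1,0->2,1->2] -> levels [6 6 6]
Step 4: flows [0=1,0=2,1=2] -> levels [6 6 6]
  -> stable; tank 1 stays at 6 > 3
Tank 1 never reaches <=3 within 15 steps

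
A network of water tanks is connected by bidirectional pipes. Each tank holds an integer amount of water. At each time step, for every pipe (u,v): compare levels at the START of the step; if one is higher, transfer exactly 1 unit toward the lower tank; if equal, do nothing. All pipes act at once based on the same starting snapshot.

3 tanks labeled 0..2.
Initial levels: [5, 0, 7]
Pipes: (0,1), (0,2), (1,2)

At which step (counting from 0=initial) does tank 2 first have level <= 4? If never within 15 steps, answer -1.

Step 1: flows [0->1,2->0,2->1] -> levels [5 2 5]
Step 2: flows [0->1,0=2,2->1] -> levels [4 4 4]
Tank 2 first reaches <=4 at step 2

Answer: 2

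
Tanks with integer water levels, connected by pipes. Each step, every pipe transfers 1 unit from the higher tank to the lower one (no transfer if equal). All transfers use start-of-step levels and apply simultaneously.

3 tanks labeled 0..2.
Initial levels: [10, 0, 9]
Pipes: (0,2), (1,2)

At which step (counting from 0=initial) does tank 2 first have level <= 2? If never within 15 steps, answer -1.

Answer: -1

Derivation:
Step 1: flows [0->2,2->1] -> levels [9 1 9]
Step 2: flows [0=2,2->1] -> levels [9 2 8]
Step 3: flows [0->2,2->1] -> levels [8 3 8]
Step 4: flows [0=2,2->1] -> levels [8 4 7]
Step 5: flows [0->2,2->1] -> levels [7 5 7]
Step 6: flows [0=2,2->1] -> levels [7 6 6]
Step 7: flows [0->2,1=2] -> levels [6 6 7]
Step 8: flows [2->0,2->1] -> levels [7 7 5]
Step 9: flows [0->2,1->2] -> levels [6 6 7]
  -> period-2 cycle (repeats step 7); tank 2 never drops to <=2
Tank 2 never reaches <=2 within 15 steps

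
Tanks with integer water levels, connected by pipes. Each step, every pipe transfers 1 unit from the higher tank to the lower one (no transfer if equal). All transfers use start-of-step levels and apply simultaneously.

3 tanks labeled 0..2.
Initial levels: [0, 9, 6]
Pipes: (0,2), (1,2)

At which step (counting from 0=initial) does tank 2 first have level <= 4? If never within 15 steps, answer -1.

Answer: -1

Derivation:
Step 1: flows [2->0,1->2] -> levels [1 8 6]
Step 2: flows [2->0,1->2] -> levels [2 7 6]
Step 3: flows [2->0,1->2] -> levels [3 6 6]
Step 4: flows [2->0,1=2] -> levels [4 6 5]
Step 5: flows [2->0,1->2] -> levels [5 5 5]
Step 6: flows [0=2,1=2] -> levels [5 5 5]
  -> stable; tank 2 stays at 5 > 4
Tank 2 never reaches <=4 within 15 steps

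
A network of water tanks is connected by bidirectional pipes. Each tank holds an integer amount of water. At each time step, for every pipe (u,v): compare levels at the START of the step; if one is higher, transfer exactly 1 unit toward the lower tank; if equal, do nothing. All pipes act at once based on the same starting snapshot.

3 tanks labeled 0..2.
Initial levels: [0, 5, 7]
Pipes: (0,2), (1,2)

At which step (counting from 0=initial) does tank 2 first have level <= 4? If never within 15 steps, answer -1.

Answer: 3

Derivation:
Step 1: flows [2->0,2->1] -> levels [1 6 5]
Step 2: flows [2->0,1->2] -> levels [2 5 5]
Step 3: flows [2->0,1=2] -> levels [3 5 4]
Tank 2 first reaches <=4 at step 3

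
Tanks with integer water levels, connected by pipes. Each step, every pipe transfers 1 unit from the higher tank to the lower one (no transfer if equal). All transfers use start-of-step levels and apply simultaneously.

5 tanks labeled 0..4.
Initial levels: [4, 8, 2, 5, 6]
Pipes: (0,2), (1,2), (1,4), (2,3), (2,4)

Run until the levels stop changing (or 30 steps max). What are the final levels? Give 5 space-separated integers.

Step 1: flows [0->2,1->2,1->4,3->2,4->2] -> levels [3 6 6 4 6]
Step 2: flows [2->0,1=2,1=4,2->3,2=4] -> levels [4 6 4 5 6]
Step 3: flows [0=2,1->2,1=4,3->2,4->2] -> levels [4 5 7 4 5]
Step 4: flows [2->0,2->1,1=4,2->3,2->4] -> levels [5 6 3 5 6]
Step 5: flows [0->2,1->2,1=4,3->2,4->2] -> levels [4 5 7 4 5]
  -> period-2 cycle: step 5 state = step 3 state; never stabilizes
  -> state at step 30: (30-3) mod 2 = 1, same as step 4 -> [5 6 3 5 6]

Answer: 5 6 3 5 6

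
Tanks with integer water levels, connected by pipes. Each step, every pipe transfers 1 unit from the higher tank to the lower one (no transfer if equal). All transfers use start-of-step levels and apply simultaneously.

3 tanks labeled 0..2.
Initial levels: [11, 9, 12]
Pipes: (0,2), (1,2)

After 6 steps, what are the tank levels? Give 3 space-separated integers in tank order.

Step 1: flows [2->0,2->1] -> levels [12 10 10]
Step 2: flows [0->2,1=2] -> levels [11 10 11]
Step 3: flows [0=2,2->1] -> levels [11 11 10]
Step 4: flows [0->2,1->2] -> levels [10 10 12]
Step 5: flows [2->0,2->1] -> levels [11 11 10]
  -> period-2 cycle: step 5 state = step 3 state
  -> state at step 6: (6-3) mod 2 = 1, same as step 4 -> [10 10 12]

Answer: 10 10 12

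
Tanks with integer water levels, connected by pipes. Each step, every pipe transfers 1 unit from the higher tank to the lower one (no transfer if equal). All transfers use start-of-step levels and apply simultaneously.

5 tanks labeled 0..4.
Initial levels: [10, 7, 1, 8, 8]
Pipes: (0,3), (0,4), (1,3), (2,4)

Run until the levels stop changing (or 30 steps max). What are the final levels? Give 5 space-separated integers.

Answer: 8 8 7 6 5

Derivation:
Step 1: flows [0->3,0->4,3->1,4->2] -> levels [8 8 2 8 8]
Step 2: flows [0=3,0=4,1=3,4->2] -> levels [8 8 3 8 7]
Step 3: flows [0=3,0->4,1=3,4->2] -> levels [7 8 4 8 7]
Step 4: flows [3->0,0=4,1=3,4->2] -> levels [8 8 5 7 6]
Step 5: flows [0->3,0->4,1->3,4->2] -> levels [6 7 6 9 6]
Step 6: flows [3->0,0=4,3->1,2=4] -> levels [7 8 6 7 6]
Step 7: flows [0=3,0->4,1->3,2=4] -> levels [6 7 6 8 7]
Step 8: flows [3->0,4->0,3->1,4->2] -> levels [8 8 7 6 5]
Step 9: flows [0->3,0->4,1->3,2->4] -> levels [6 7 6 8 7]
  -> period-2 cycle: step 9 state = step 7 state; never stabilizes
  -> state at step 30: (30-7) mod 2 = 1, same as step 8 -> [8 8 7 6 5]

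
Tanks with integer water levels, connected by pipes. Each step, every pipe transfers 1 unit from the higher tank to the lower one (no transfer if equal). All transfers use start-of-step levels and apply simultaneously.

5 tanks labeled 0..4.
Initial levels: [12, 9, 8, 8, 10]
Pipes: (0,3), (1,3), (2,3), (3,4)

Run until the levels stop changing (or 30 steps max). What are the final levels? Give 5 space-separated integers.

Answer: 11 9 9 8 10

Derivation:
Step 1: flows [0->3,1->3,2=3,4->3] -> levels [11 8 8 11 9]
Step 2: flows [0=3,3->1,3->2,3->4] -> levels [11 9 9 8 10]
Step 3: flows [0->3,1->3,2->3,4->3] -> levels [10 8 8 12 9]
Step 4: flows [3->0,3->1,3->2,3->4] -> levels [11 9 9 8 10]
  -> period-2 cycle: step 4 state = step 2 state; never stabilizes
  -> state at step 30: (30-2) mod 2 = 0, same as step 2 -> [11 9 9 8 10]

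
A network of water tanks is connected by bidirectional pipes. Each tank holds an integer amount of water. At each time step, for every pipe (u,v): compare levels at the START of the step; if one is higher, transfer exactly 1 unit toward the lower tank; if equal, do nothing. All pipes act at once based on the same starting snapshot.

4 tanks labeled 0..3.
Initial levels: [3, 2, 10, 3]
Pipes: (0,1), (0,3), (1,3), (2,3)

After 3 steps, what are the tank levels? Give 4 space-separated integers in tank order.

Answer: 3 4 7 4

Derivation:
Step 1: flows [0->1,0=3,3->1,2->3] -> levels [2 4 9 3]
Step 2: flows [1->0,3->0,1->3,2->3] -> levels [4 2 8 4]
Step 3: flows [0->1,0=3,3->1,2->3] -> levels [3 4 7 4]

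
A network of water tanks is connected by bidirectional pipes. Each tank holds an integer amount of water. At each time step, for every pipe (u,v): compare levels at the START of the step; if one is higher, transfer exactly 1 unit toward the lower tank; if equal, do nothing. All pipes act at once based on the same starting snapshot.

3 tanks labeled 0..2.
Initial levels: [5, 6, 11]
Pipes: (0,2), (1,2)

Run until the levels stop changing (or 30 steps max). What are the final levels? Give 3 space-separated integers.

Step 1: flows [2->0,2->1] -> levels [6 7 9]
Step 2: flows [2->0,2->1] -> levels [7 8 7]
Step 3: flows [0=2,1->2] -> levels [7 7 8]
Step 4: flows [2->0,2->1] -> levels [8 8 6]
Step 5: flows [0->2,1->2] -> levels [7 7 8]
  -> period-2 cycle: step 5 state = step 3 state; never stabilizes
  -> state at step 30: (30-3) mod 2 = 1, same as step 4 -> [8 8 6]

Answer: 8 8 6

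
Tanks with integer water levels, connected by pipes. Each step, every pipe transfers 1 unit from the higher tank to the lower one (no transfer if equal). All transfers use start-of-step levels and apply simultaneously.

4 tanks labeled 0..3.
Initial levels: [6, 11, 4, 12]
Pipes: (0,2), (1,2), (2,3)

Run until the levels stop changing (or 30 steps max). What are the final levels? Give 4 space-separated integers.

Step 1: flows [0->2,1->2,3->2] -> levels [5 10 7 11]
Step 2: flows [2->0,1->2,3->2] -> levels [6 9 8 10]
Step 3: flows [2->0,1->2,3->2] -> levels [7 8 9 9]
Step 4: flows [2->0,2->1,2=3] -> levels [8 9 7 9]
Step 5: flows [0->2,1->2,3->2] -> levels [7 8 10 8]
Step 6: flows [2->0,2->1,2->3] -> levels [8 9 7 9]
  -> period-2 cycle: step 6 state = step 4 state; never stabilizes
  -> state at step 30: (30-4) mod 2 = 0, same as step 4 -> [8 9 7 9]

Answer: 8 9 7 9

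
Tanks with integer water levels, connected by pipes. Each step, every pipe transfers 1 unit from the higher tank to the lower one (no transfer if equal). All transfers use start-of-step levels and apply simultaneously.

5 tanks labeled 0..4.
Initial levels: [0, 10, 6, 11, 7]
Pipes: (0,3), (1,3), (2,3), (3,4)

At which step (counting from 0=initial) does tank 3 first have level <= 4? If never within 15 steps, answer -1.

Step 1: flows [3->0,3->1,3->2,3->4] -> levels [1 11 7 7 8]
Step 2: flows [3->0,1->3,2=3,4->3] -> levels [2 10 7 8 7]
Step 3: flows [3->0,1->3,3->2,3->4] -> levels [3 9 8 6 8]
Step 4: flows [3->0,1->3,2->3,4->3] -> levels [4 8 7 8 7]
Step 5: flows [3->0,1=3,3->2,3->4] -> levels [5 8 8 5 8]
Step 6: flows [0=3,1->3,2->3,4->3] -> levels [5 7 7 8 7]
Step 7: flows [3->0,3->1,3->2,3->4] -> levels [6 8 8 4 8]
Tank 3 first reaches <=4 at step 7

Answer: 7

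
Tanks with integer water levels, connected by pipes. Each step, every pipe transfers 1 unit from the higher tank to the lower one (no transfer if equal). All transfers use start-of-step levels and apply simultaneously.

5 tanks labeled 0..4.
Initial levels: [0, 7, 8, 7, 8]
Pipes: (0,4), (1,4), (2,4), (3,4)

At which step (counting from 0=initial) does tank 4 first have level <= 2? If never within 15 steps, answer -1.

Step 1: flows [4->0,4->1,2=4,4->3] -> levels [1 8 8 8 5]
Step 2: flows [4->0,1->4,2->4,3->4] -> levels [2 7 7 7 7]
Step 3: flows [4->0,1=4,2=4,3=4] -> levels [3 7 7 7 6]
Step 4: flows [4->0,1->4,2->4,3->4] -> levels [4 6 6 6 8]
Step 5: flows [4->0,4->1,4->2,4->3] -> levels [5 7 7 7 4]
Step 6: flows [0->4,1->4,2->4,3->4] -> levels [4 6 6 6 8]
  -> period-2 cycle (repeats step 4); tank 4 never drops to <=2
Tank 4 never reaches <=2 within 15 steps

Answer: -1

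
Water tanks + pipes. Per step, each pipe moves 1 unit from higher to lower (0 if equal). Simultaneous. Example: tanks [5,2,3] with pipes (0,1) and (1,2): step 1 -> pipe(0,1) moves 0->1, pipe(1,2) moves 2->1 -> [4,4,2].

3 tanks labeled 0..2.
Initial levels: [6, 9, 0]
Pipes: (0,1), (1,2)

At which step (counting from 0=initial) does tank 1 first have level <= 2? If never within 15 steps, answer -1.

Step 1: flows [1->0,1->2] -> levels [7 7 1]
Step 2: flows [0=1,1->2] -> levels [7 6 2]
Step 3: flows [0->1,1->2] -> levels [6 6 3]
Step 4: flows [0=1,1->2] -> levels [6 5 4]
Step 5: flows [0->1,1->2] -> levels [5 5 5]
Step 6: flows [0=1,1=2] -> levels [5 5 5]
  -> stable; tank 1 stays at 5 > 2
Tank 1 never reaches <=2 within 15 steps

Answer: -1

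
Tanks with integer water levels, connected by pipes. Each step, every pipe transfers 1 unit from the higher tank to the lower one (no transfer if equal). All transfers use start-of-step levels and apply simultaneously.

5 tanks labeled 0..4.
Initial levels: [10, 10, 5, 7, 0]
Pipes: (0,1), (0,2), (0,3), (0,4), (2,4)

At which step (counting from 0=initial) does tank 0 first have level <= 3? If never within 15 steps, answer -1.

Step 1: flows [0=1,0->2,0->3,0->4,2->4] -> levels [7 10 5 8 2]
Step 2: flows [1->0,0->2,3->0,0->4,2->4] -> levels [7 9 5 7 4]
Step 3: flows [1->0,0->2,0=3,0->4,2->4] -> levels [6 8 5 7 6]
Step 4: flows [1->0,0->2,3->0,0=4,4->2] -> levels [7 7 7 6 5]
Step 5: flows [0=1,0=2,0->3,0->4,2->4] -> levels [5 7 6 7 7]
Step 6: flows [1->0,2->0,3->0,4->0,4->2] -> levels [9 6 6 6 5]
Step 7: flows [0->1,0->2,0->3,0->4,2->4] -> levels [5 7 6 7 7]
  -> period-2 cycle (repeats step 5); tank 0 never drops to <=3
Tank 0 never reaches <=3 within 15 steps

Answer: -1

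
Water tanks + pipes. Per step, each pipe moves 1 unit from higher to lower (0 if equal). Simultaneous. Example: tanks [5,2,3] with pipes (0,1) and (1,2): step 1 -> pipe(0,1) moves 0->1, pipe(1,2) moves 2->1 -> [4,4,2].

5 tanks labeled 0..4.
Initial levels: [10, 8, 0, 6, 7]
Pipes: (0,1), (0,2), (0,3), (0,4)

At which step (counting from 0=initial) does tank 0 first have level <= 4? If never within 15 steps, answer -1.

Step 1: flows [0->1,0->2,0->3,0->4] -> levels [6 9 1 7 8]
Step 2: flows [1->0,0->2,3->0,4->0] -> levels [8 8 2 6 7]
Step 3: flows [0=1,0->2,0->3,0->4] -> levels [5 8 3 7 8]
Step 4: flows [1->0,0->2,3->0,4->0] -> levels [7 7 4 6 7]
Step 5: flows [0=1,0->2,0->3,0=4] -> levels [5 7 5 7 7]
Step 6: flows [1->0,0=2,3->0,4->0] -> levels [8 6 5 6 6]
Step 7: flows [0->1,0->2,0->3,0->4] -> levels [4 7 6 7 7]
Tank 0 first reaches <=4 at step 7

Answer: 7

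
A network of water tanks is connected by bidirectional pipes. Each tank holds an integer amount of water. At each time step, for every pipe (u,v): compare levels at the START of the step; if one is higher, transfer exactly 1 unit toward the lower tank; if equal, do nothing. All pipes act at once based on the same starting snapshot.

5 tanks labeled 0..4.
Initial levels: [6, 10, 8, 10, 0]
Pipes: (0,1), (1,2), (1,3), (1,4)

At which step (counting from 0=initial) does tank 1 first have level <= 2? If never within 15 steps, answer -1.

Step 1: flows [1->0,1->2,1=3,1->4] -> levels [7 7 9 10 1]
Step 2: flows [0=1,2->1,3->1,1->4] -> levels [7 8 8 9 2]
Step 3: flows [1->0,1=2,3->1,1->4] -> levels [8 7 8 8 3]
Step 4: flows [0->1,2->1,3->1,1->4] -> levels [7 9 7 7 4]
Step 5: flows [1->0,1->2,1->3,1->4] -> levels [8 5 8 8 5]
Step 6: flows [0->1,2->1,3->1,1=4] -> levels [7 8 7 7 5]
Step 7: flows [1->0,1->2,1->3,1->4] -> levels [8 4 8 8 6]
Step 8: flows [0->1,2->1,3->1,4->1] -> levels [7 8 7 7 5]
  -> period-2 cycle (repeats step 6); tank 1 never drops to <=2
Tank 1 never reaches <=2 within 15 steps

Answer: -1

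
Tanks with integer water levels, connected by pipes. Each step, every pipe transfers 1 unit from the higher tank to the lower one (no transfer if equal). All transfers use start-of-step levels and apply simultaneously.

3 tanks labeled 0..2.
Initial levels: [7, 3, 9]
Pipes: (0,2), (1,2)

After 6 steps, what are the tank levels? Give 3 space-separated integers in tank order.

Step 1: flows [2->0,2->1] -> levels [8 4 7]
Step 2: flows [0->2,2->1] -> levels [7 5 7]
Step 3: flows [0=2,2->1] -> levels [7 6 6]
Step 4: flows [0->2,1=2] -> levels [6 6 7]
Step 5: flows [2->0,2->1] -> levels [7 7 5]
Step 6: flows [0->2,1->2] -> levels [6 6 7]

Answer: 6 6 7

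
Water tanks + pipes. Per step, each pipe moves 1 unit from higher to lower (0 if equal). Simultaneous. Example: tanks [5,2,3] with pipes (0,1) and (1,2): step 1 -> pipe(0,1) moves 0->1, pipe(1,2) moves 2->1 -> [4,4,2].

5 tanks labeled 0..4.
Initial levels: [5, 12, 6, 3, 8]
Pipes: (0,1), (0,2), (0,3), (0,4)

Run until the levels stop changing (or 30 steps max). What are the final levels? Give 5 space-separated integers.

Step 1: flows [1->0,2->0,0->3,4->0] -> levels [7 11 5 4 7]
Step 2: flows [1->0,0->2,0->3,0=4] -> levels [6 10 6 5 7]
Step 3: flows [1->0,0=2,0->3,4->0] -> levels [7 9 6 6 6]
Step 4: flows [1->0,0->2,0->3,0->4] -> levels [5 8 7 7 7]
Step 5: flows [1->0,2->0,3->0,4->0] -> levels [9 7 6 6 6]
Step 6: flows [0->1,0->2,0->3,0->4] -> levels [5 8 7 7 7]
  -> period-2 cycle: step 6 state = step 4 state; never stabilizes
  -> state at step 30: (30-4) mod 2 = 0, same as step 4 -> [5 8 7 7 7]

Answer: 5 8 7 7 7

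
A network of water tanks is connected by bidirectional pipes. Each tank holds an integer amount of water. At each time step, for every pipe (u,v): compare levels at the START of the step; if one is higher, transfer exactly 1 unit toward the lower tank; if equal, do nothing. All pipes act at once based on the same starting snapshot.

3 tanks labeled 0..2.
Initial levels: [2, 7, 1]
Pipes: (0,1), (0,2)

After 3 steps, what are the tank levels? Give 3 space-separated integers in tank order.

Step 1: flows [1->0,0->2] -> levels [2 6 2]
Step 2: flows [1->0,0=2] -> levels [3 5 2]
Step 3: flows [1->0,0->2] -> levels [3 4 3]

Answer: 3 4 3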